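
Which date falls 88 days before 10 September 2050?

14 June 2050

Count 88 days before September 10, 2050:
June 2050: 30 − 14 = 16 days remain.
Then July (31), August (31): 31 + 31 = 62 days.
September 1–10, 2050: 10 days.
Total: 16 + 62 + 10 = 88 days.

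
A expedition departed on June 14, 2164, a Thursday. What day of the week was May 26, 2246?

Tuesday

Day-of-year of June 14, 2164: 166.
Day-of-year of May 26, 2246: 146.
2164 has 366 days, so 366 − 166 = 200 days remain in 2164.
Full years 2165–2245: 62 common + 19 leap = 62×365 + 19×366 = 29584 days.
Total: 200 + 29584 + 146 = 29930 days.
29930 mod 7 = 5, so 5 days after Thursday is Tuesday.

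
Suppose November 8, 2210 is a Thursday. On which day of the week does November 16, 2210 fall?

Within November 2210: 16 − 8 = 8 days.
8 mod 7 = 1, so 1 day after Thursday is Friday.

Friday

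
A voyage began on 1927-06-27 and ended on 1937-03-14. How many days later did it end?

From June 27, 1927 to June 27, 1936: 9 years, of which 3 contain a Feb 29 — 6×365 + 3×366 = 3288 days.
June 1936: 30 − 27 = 3 days remain.
Then July (31), August (31), September (30), October (31), November (30), December (31), January (31), February 1937 (28): 31 + 31 + 30 + 31 + 30 + 31 + 31 + 28 = 243 days.
March 1–14, 1937: 14 days.
Residual: 260 days.
Total: 3548 days.

3548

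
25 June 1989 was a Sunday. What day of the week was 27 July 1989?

June 1989: 30 − 25 = 5 days remain.
July 1–27, 1989: 27 days.
Total: 5 + 27 = 32 days.
32 mod 7 = 4, so 4 days after Sunday is Thursday.

Thursday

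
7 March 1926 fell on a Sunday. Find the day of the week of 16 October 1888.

Count forward from the earlier date (October 16, 1888) to the later (March 7, 1926):
Day-of-year of October 16, 1888: 290.
Day-of-year of March 7, 1926: 66.
1888 has 366 days, so 366 − 290 = 76 days remain in 1888.
Full years 1889–1925: 29 common + 8 leap = 29×365 + 8×366 = 13513 days.
Total: 76 + 13513 + 66 = 13655 days.
13655 mod 7 = 5, so 5 days before Sunday is Tuesday.

Tuesday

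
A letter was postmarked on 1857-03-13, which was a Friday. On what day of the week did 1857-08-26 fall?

March 1857: 31 − 13 = 18 days remain.
Then April (30), May (31), June (30), July (31): 30 + 31 + 30 + 31 = 122 days.
August 1–26, 1857: 26 days.
Total: 18 + 122 + 26 = 166 days.
166 mod 7 = 5, so 5 days after Friday is Wednesday.

Wednesday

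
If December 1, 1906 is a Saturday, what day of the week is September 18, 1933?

From December 1, 1906 to December 1, 1932: 26 years, of which 7 contain a Feb 29 — 19×365 + 7×366 = 9497 days.
December 1932: 31 − 1 = 30 days remain.
Then January (31), February 1933 (28), March (31), April (30), May (31), June (30), July (31), August (31): 31 + 28 + 31 + 30 + 31 + 30 + 31 + 31 = 243 days.
September 1–18, 1933: 18 days.
Residual: 291 days.
Total: 9788 days.
9788 mod 7 = 2, so 2 days after Saturday is Monday.

Monday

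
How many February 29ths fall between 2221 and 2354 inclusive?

Years divisible by 4: 2224, 2228, …, 2352 — 33 in all.
Of these, 2300 is divisible by 100 but not 400, so not leap.
Leap years: 33 − 1 = 32.

32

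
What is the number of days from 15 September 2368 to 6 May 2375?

2424

September 15, 2368 → September 15, 2369: 365 days.
September 15, 2369 → September 15, 2370: 365 days.
September 15, 2370 → September 15, 2371: 365 days.
September 15, 2371 → September 15, 2372: 366 days (2372 is a leap year).
September 15, 2372 → September 15, 2373: 365 days.
September 15, 2373 → September 15, 2374: 365 days.
September 2374: 30 − 15 = 15 days remain.
Then October (31), November (30), December (31), January (31), February 2375 (28), March (31), April (30): 31 + 30 + 31 + 31 + 28 + 31 + 30 = 212 days.
May 1–6, 2375: 6 days.
Residual: 233 days.
Total: 2424 days.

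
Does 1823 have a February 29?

No

1823 is not a leap year.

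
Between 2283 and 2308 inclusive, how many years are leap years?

6

Years divisible by 4 in [2283, 2308]: 2284, 2288, 2292, 2296, 2300, 2304, 2308.
Of these, 2300 is divisible by 100 but not 400, so not leap.
Leap years: 7 − 1 = 6.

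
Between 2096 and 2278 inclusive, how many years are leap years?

Years divisible by 4: 2096, 2100, …, 2276 — 46 in all.
Of these, 2100, 2200 are divisible by 100 but not 400, so not leap.
Leap years: 46 − 2 = 44.

44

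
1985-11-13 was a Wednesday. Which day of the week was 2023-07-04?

Day-of-year of November 13, 1985: 317.
Day-of-year of July 4, 2023: 185.
1985 has 365 days, so 365 − 317 = 48 days remain in 1985.
Full years 1986–2022: 28 common + 9 leap = 28×365 + 9×366 = 13514 days.
Total: 48 + 13514 + 185 = 13747 days.
13747 mod 7 = 6, so 6 days after Wednesday is Tuesday.

Tuesday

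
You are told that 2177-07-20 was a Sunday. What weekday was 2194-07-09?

From July 20, 2177 to July 20, 2193: 16 years, of which 4 contain a Feb 29 — 12×365 + 4×366 = 5844 days.
July 2193: 31 − 20 = 11 days remain.
Then 11 full months totalling 334 days.
July 1–9, 2194: 9 days.
Residual: 354 days.
Total: 6198 days.
6198 mod 7 = 3, so 3 days after Sunday is Wednesday.

Wednesday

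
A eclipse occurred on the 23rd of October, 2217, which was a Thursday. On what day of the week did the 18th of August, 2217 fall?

Count forward from the earlier date (August 18, 2217) to the later (October 23, 2217):
August 2217: 31 − 18 = 13 days remain.
Then September (30): 30 days.
October 1–23, 2217: 23 days.
Total: 13 + 30 + 23 = 66 days.
66 mod 7 = 3, so 3 days before Thursday is Monday.

Monday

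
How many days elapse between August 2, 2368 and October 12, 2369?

436

August 2, 2368 → August 2, 2369: 365 days.
August 2369: 31 − 2 = 29 days remain.
Then September (30): 30 days.
October 1–12, 2369: 12 days.
Residual: 71 days.
Total: 436 days.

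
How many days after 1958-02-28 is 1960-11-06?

February 28, 1958 → February 28, 1959: 365 days.
February 28, 1959 → February 28, 1960: 365 days.
February 1960: 29 − 28 = 1 day remains (1960 is a leap year, so February has 29 days).
Then March (31), April (30), May (31), June (30), July (31), August (31), September (30), October (31): 31 + 30 + 31 + 30 + 31 + 31 + 30 + 31 = 245 days.
November 1–6, 1960: 6 days.
Residual: 252 days.
Total: 982 days.

982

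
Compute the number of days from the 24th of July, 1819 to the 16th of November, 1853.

12534

From July 24, 1819 to July 24, 1853: 34 years, of which 9 contain a Feb 29 — 25×365 + 9×366 = 12419 days.
July 1853: 31 − 24 = 7 days remain.
Then August (31), September (30), October (31): 31 + 30 + 31 = 92 days.
November 1–16, 1853: 16 days.
Residual: 115 days.
Total: 12534 days.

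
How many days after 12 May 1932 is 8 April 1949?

From May 12, 1932 to May 12, 1948: 16 years, of which 4 contain a Feb 29 — 12×365 + 4×366 = 5844 days.
May 1948: 31 − 12 = 19 days remain.
Then 10 full months totalling 304 days.
April 1–8, 1949: 8 days.
Residual: 331 days.
Total: 6175 days.

6175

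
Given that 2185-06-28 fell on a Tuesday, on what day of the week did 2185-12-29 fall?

June 2185: 30 − 28 = 2 days remain.
Then July (31), August (31), September (30), October (31), November (30): 31 + 31 + 30 + 31 + 30 = 153 days.
December 1–29, 2185: 29 days.
Total: 2 + 153 + 29 = 184 days.
184 mod 7 = 2, so 2 days after Tuesday is Thursday.

Thursday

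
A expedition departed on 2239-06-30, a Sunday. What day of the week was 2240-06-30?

Tuesday

June 30, 2239 → June 30, 2240: 366 days (2240 is a leap year).
Total: 366 days.
366 mod 7 = 2, so 2 days after Sunday is Tuesday.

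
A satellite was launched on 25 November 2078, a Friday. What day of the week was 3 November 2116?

From November 25, 2078 to November 25, 2115: 37 years, of which 8 contain a Feb 29 — 29×365 + 8×366 = 13513 days.
(2100 is not a leap year (divisible by 100 but not 400).)
November 2115: 30 − 25 = 5 days remain.
Then 11 full months totalling 336 days.
November 1–3, 2116: 3 days.
Residual: 344 days.
Total: 13857 days.
13857 mod 7 = 4, so 4 days after Friday is Tuesday.

Tuesday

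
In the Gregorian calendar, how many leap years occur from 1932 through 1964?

9

Years divisible by 4 in [1932, 1964]: 1932, 1936, 1940, 1944, 1948, 1952, 1956, 1960, 1964.
No century exceptions apply. Count: 9.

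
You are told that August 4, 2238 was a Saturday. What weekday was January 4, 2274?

Day-of-year of August 4, 2238: 216.
Day-of-year of January 4, 2274: 4.
2238 has 365 days, so 365 − 216 = 149 days remain in 2238.
Full years 2239–2273: 26 common + 9 leap = 26×365 + 9×366 = 12784 days.
Total: 149 + 12784 + 4 = 12937 days.
12937 mod 7 = 1, so 1 day after Saturday is Sunday.

Sunday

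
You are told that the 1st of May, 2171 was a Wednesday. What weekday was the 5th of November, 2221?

Monday

From May 1, 2171 to May 1, 2221: 50 years, of which 12 contain a Feb 29 — 38×365 + 12×366 = 18262 days.
(2200 is not a leap year (divisible by 100 but not 400).)
May 2221: 31 − 1 = 30 days remain.
Then June (30), July (31), August (31), September (30), October (31): 30 + 31 + 31 + 30 + 31 = 153 days.
November 1–5, 2221: 5 days.
Residual: 188 days.
Total: 18450 days.
18450 mod 7 = 5, so 5 days after Wednesday is Monday.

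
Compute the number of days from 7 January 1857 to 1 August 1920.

Day-of-year of January 7, 1857: 7.
Day-of-year of August 1, 1920: 214.
1857 has 365 days, so 365 − 7 = 358 days remain in 1857.
Full years 1858–1919: 48 common + 14 leap = 48×365 + 14×366 = 22644 days.
Total: 358 + 22644 + 214 = 23216 days.

23216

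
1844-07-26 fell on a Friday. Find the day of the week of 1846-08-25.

Tuesday

Day-of-year of July 26, 1844: 208.
Day-of-year of August 25, 1846: 237.
1844 has 366 days, so 366 − 208 = 158 days remain in 1844.
Full years: 1845: 365. Sum = 365.
Total: 158 + 365 + 237 = 760 days.
760 mod 7 = 4, so 4 days after Friday is Tuesday.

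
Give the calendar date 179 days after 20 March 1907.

15 September 1907

Count 179 days after March 20, 1907:
March 1907: 31 − 20 = 11 days remain.
Then April (30), May (31), June (30), July (31), August (31): 30 + 31 + 30 + 31 + 31 = 153 days.
September 1–15, 1907: 15 days.
Total: 11 + 153 + 15 = 179 days.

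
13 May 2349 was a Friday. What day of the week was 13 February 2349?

Count forward from the earlier date (February 13, 2349) to the later (May 13, 2349):
February 2349: 28 − 13 = 15 days remain (2349 is not a leap year, so February has 28 days).
Then March (31), April (30): 31 + 30 = 61 days.
May 1–13, 2349: 13 days.
Total: 15 + 61 + 13 = 89 days.
89 mod 7 = 5, so 5 days before Friday is Sunday.

Sunday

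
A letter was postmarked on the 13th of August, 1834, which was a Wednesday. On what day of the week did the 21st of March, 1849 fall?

Wednesday

From August 13, 1834 to August 13, 1848: 14 years, of which 4 contain a Feb 29 — 10×365 + 4×366 = 5114 days.
August 1848: 31 − 13 = 18 days remain.
Then September (30), October (31), November (30), December (31), January (31), February 1849 (28): 30 + 31 + 30 + 31 + 31 + 28 = 181 days.
March 1–21, 1849: 21 days.
Residual: 220 days.
Total: 5334 days.
5334 is a multiple of 7, so the 21st of March, 1849 falls on the same weekday: Wednesday.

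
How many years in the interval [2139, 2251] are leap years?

Years divisible by 4: 2140, 2144, …, 2248 — 28 in all.
Of these, 2200 is divisible by 100 but not 400, so not leap.
Leap years: 28 − 1 = 27.

27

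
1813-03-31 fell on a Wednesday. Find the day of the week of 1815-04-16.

March 31, 1813 → March 31, 1814: 365 days.
March 31, 1814 → March 31, 1815: 365 days.
March 1815: 31 − 31 = 0 days remain.
April 1–16, 1815: 16 days.
Residual: 16 days.
Total: 746 days.
746 mod 7 = 4, so 4 days after Wednesday is Sunday.

Sunday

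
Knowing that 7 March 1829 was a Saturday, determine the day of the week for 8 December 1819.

Wednesday

Count forward from the earlier date (December 8, 1819) to the later (March 7, 1829):
Day-of-year of December 8, 1819: 342.
Day-of-year of March 7, 1829: 66.
1819 has 365 days, so 365 − 342 = 23 days remain in 1819.
Full years 1820–1828: 6 common + 3 leap = 6×365 + 3×366 = 3288 days.
Total: 23 + 3288 + 66 = 3377 days.
3377 mod 7 = 3, so 3 days before Saturday is Wednesday.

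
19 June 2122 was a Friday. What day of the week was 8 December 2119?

Friday

Count forward from the earlier date (December 8, 2119) to the later (June 19, 2122):
Day-of-year of December 8, 2119: 342.
Day-of-year of June 19, 2122: 170.
2119 has 365 days, so 365 − 342 = 23 days remain in 2119.
Full years: 2120: 366; 2121: 365. Sum = 731.
Total: 23 + 731 + 170 = 924 days.
924 is a multiple of 7, so 8 December 2119 falls on the same weekday: Friday.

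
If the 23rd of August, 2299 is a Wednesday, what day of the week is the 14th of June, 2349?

From August 23, 2299 to August 23, 2348: 49 years, of which 12 contain a Feb 29 — 37×365 + 12×366 = 17897 days.
(2300 is not a leap year (divisible by 100 but not 400).)
August 2348: 31 − 23 = 8 days remain.
Then 9 full months totalling 273 days.
June 1–14, 2349: 14 days.
Residual: 295 days.
Total: 18192 days.
18192 mod 7 = 6, so 6 days after Wednesday is Tuesday.

Tuesday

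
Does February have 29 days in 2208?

Yes

2208 is a leap year.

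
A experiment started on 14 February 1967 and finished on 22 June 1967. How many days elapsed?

128

February 1967: 28 − 14 = 14 days remain (1967 is not a leap year, so February has 28 days).
Then March (31), April (30), May (31): 31 + 30 + 31 = 92 days.
June 1–22, 1967: 22 days.
Total: 14 + 92 + 22 = 128 days.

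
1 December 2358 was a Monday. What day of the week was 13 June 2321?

Count forward from the earlier date (June 13, 2321) to the later (December 1, 2358):
From June 13, 2321 to June 13, 2358: 37 years, of which 9 contain a Feb 29 — 28×365 + 9×366 = 13514 days.
June 2358: 30 − 13 = 17 days remain.
Then July (31), August (31), September (30), October (31), November (30): 31 + 31 + 30 + 31 + 30 = 153 days.
December 1, 2358: 1 day.
Residual: 171 days.
Total: 13685 days.
13685 is a multiple of 7, so 13 June 2321 falls on the same weekday: Monday.

Monday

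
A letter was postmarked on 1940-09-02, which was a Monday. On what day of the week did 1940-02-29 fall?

Thursday

Count forward from the earlier date (February 29, 1940) to the later (September 2, 1940):
February 1940: 29 − 29 = 0 days remain (1940 is a leap year, so February has 29 days).
Then March (31), April (30), May (31), June (30), July (31), August (31): 31 + 30 + 31 + 30 + 31 + 31 = 184 days.
September 1–2, 1940: 2 days.
Total: 0 + 184 + 2 = 186 days.
186 mod 7 = 4, so 4 days before Monday is Thursday.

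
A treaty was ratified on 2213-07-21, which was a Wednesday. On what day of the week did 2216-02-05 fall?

Monday

July 21, 2213 → July 21, 2214: 365 days.
July 21, 2214 → July 21, 2215: 365 days.
July 2215: 31 − 21 = 10 days remain.
Then August (31), September (30), October (31), November (30), December (31), January (31): 31 + 30 + 31 + 30 + 31 + 31 = 184 days.
February 1–5, 2216: 5 days (2216 is a leap year).
Residual: 199 days.
Total: 929 days.
929 mod 7 = 5, so 5 days after Wednesday is Monday.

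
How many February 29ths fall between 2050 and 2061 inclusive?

Years divisible by 4 in [2050, 2061]: 2052, 2056, 2060.
No century exceptions apply. Count: 3.

3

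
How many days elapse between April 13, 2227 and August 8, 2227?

April 2227: 30 − 13 = 17 days remain.
Then May (31), June (30), July (31): 31 + 30 + 31 = 92 days.
August 1–8, 2227: 8 days.
Total: 17 + 92 + 8 = 117 days.

117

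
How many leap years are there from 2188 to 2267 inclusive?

Years divisible by 4: 2188, 2192, …, 2264 — 20 in all.
Of these, 2200 is divisible by 100 but not 400, so not leap.
Leap years: 20 − 1 = 19.

19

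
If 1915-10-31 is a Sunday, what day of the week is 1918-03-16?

Day-of-year of October 31, 1915: 304.
Day-of-year of March 16, 1918: 75.
1915 has 365 days, so 365 − 304 = 61 days remain in 1915.
Full years: 1916: 366; 1917: 365. Sum = 731.
Total: 61 + 731 + 75 = 867 days.
867 mod 7 = 6, so 6 days after Sunday is Saturday.

Saturday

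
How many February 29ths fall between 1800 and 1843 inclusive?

Years divisible by 4 in [1800, 1843]: 1800, 1804, 1808, 1812, 1816, 1820, 1824, 1828, 1832, 1836, 1840.
Of these, 1800 is divisible by 100 but not 400, so not leap.
Leap years: 11 − 1 = 10.

10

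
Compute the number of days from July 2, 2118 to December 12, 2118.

July 2118: 31 − 2 = 29 days remain.
Then August (31), September (30), October (31), November (30): 31 + 30 + 31 + 30 = 122 days.
December 1–12, 2118: 12 days.
Total: 29 + 122 + 12 = 163 days.

163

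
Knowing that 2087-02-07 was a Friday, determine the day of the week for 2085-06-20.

Wednesday

Count forward from the earlier date (June 20, 2085) to the later (February 7, 2087):
Day-of-year of June 20, 2085: 171.
Day-of-year of February 7, 2087: 38.
2085 has 365 days, so 365 − 171 = 194 days remain in 2085.
Full years: 2086: 365. Sum = 365.
Total: 194 + 365 + 38 = 597 days.
597 mod 7 = 2, so 2 days before Friday is Wednesday.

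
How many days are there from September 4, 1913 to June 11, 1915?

645

Day-of-year of September 4, 1913: 247.
Day-of-year of June 11, 1915: 162.
1913 has 365 days, so 365 − 247 = 118 days remain in 1913.
Full years: 1914: 365. Sum = 365.
Total: 118 + 365 + 162 = 645 days.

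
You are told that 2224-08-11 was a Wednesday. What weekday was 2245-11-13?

Thursday

Day-of-year of August 11, 2224: 224.
Day-of-year of November 13, 2245: 317.
2224 has 366 days, so 366 − 224 = 142 days remain in 2224.
Full years 2225–2244: 15 common + 5 leap = 15×365 + 5×366 = 7305 days.
Total: 142 + 7305 + 317 = 7764 days.
7764 mod 7 = 1, so 1 day after Wednesday is Thursday.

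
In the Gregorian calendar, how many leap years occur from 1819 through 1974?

38

Years divisible by 4: 1820, 1824, …, 1972 — 39 in all.
Of these, 1900 is divisible by 100 but not 400, so not leap.
Leap years: 39 − 1 = 38.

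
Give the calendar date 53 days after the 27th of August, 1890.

the 19th of October, 1890

Count 53 days after August 27, 1890:
August 1890: 31 − 27 = 4 days remain.
Then September (30): 30 days.
October 1–19, 1890: 19 days.
Total: 4 + 30 + 19 = 53 days.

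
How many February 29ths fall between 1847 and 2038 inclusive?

Years divisible by 4: 1848, 1852, …, 2036 — 48 in all.
Of these, 1900 is divisible by 100 but not 400, so not leap.
2000 is divisible by 400, so still leap.
Leap years: 48 − 1 = 47.

47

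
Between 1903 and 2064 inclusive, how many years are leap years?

41

Years divisible by 4: 1904, 1908, …, 2064 — 41 in all.
2000 is divisible by 400, so still leap.
No century exceptions apply. Count: 41.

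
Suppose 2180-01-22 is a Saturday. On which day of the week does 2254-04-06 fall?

From January 22, 2180 to January 22, 2254: 74 years, of which 18 contain a Feb 29 — 56×365 + 18×366 = 27028 days.
(2200 is not a leap year (divisible by 100 but not 400).)
January 2254: 31 − 22 = 9 days remain.
Then February 2254 (28), March (31): 28 + 31 = 59 days.
April 1–6, 2254: 6 days.
Residual: 74 days.
Total: 27102 days.
27102 mod 7 = 5, so 5 days after Saturday is Thursday.

Thursday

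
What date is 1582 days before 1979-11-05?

1975-07-07

Count 1582 days before November 5, 1979:
July 7, 1975 → July 7, 1976: 366 days (1976 is a leap year).
July 7, 1976 → July 7, 1977: 365 days.
July 7, 1977 → July 7, 1978: 365 days.
July 7, 1978 → July 7, 1979: 365 days.
July 1979: 31 − 7 = 24 days remain.
Then August (31), September (30), October (31): 31 + 30 + 31 = 92 days.
November 1–5, 1979: 5 days.
Residual: 121 days.
Total: 1582 days.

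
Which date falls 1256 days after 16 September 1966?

23 February 1970

Count 1256 days after September 16, 1966:
September 16, 1966 → September 16, 1967: 365 days.
September 16, 1967 → September 16, 1968: 366 days (1968 is a leap year).
September 16, 1968 → September 16, 1969: 365 days.
September 1969: 30 − 16 = 14 days remain.
Then October (31), November (30), December (31), January (31): 31 + 30 + 31 + 31 = 123 days.
February 1–23, 1970: 23 days (1970 is not a leap year).
Residual: 160 days.
Total: 1256 days.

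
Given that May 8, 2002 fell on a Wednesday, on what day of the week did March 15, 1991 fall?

Count forward from the earlier date (March 15, 1991) to the later (May 8, 2002):
From March 15, 1991 to March 15, 2002: 11 years, of which 3 contain a Feb 29 — 8×365 + 3×366 = 4018 days.
(2000 is a leap year (divisible by 400).)
March 2002: 31 − 15 = 16 days remain.
Then April (30): 30 days.
May 1–8, 2002: 8 days.
Residual: 54 days.
Total: 4072 days.
4072 mod 7 = 5, so 5 days before Wednesday is Friday.

Friday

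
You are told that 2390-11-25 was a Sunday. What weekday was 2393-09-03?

November 25, 2390 → November 25, 2391: 365 days.
November 25, 2391 → November 25, 2392: 366 days (2392 is a leap year).
November 2392: 30 − 25 = 5 days remain.
Then 9 full months totalling 274 days.
September 1–3, 2393: 3 days.
Residual: 282 days.
Total: 1013 days.
1013 mod 7 = 5, so 5 days after Sunday is Friday.

Friday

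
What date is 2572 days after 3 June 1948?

19 June 1955

Count 2572 days after June 3, 1948:
From June 3, 1948 to June 3, 1955: 7 years, of which 1 contains a Feb 29 — 6×365 + 1×366 = 2556 days.
Within June 1955: 19 − 3 = 16 days.
Total: 2572 days.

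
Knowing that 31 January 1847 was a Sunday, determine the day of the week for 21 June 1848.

Day-of-year of January 31, 1847: 31.
Day-of-year of June 21, 1848: 173.
1847 has 365 days, so 365 − 31 = 334 days remain in 1847.
Total: 334 + 173 = 507 days.
507 mod 7 = 3, so 3 days after Sunday is Wednesday.

Wednesday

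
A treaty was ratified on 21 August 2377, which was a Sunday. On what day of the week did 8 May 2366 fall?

Sunday

Count forward from the earlier date (May 8, 2366) to the later (August 21, 2377):
From May 8, 2366 to May 8, 2377: 11 years, of which 3 contain a Feb 29 — 8×365 + 3×366 = 4018 days.
May 2377: 31 − 8 = 23 days remain.
Then June (30), July (31): 30 + 31 = 61 days.
August 1–21, 2377: 21 days.
Residual: 105 days.
Total: 4123 days.
4123 is a multiple of 7, so 8 May 2366 falls on the same weekday: Sunday.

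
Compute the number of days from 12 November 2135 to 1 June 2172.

Day-of-year of November 12, 2135: 316.
Day-of-year of June 1, 2172: 153.
2135 has 365 days, so 365 − 316 = 49 days remain in 2135.
Full years 2136–2171: 27 common + 9 leap = 27×365 + 9×366 = 13149 days.
Total: 49 + 13149 + 153 = 13351 days.

13351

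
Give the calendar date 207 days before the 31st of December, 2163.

the 7th of June, 2163

Count 207 days before December 31, 2163:
June 2163: 30 − 7 = 23 days remain.
Then July (31), August (31), September (30), October (31), November (30): 31 + 31 + 30 + 31 + 30 = 153 days.
December 1–31, 2163: 31 days.
Total: 23 + 153 + 31 = 207 days.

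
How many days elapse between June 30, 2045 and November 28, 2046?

516

Day-of-year of June 30, 2045: 181.
Day-of-year of November 28, 2046: 332.
2045 has 365 days, so 365 − 181 = 184 days remain in 2045.
Total: 184 + 332 = 516 days.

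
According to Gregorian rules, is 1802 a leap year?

No

1802 is not a leap year.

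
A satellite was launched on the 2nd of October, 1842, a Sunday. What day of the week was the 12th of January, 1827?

Friday

Count forward from the earlier date (January 12, 1827) to the later (October 2, 1842):
From January 12, 1827 to January 12, 1842: 15 years, of which 4 contain a Feb 29 — 11×365 + 4×366 = 5479 days.
January 1842: 31 − 12 = 19 days remain.
Then February 1842 (28), March (31), April (30), May (31), June (30), July (31), August (31), September (30): 28 + 31 + 30 + 31 + 30 + 31 + 31 + 30 = 242 days.
October 1–2, 1842: 2 days.
Residual: 263 days.
Total: 5742 days.
5742 mod 7 = 2, so 2 days before Sunday is Friday.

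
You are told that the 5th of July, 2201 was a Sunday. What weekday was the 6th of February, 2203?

Sunday

Day-of-year of July 5, 2201: 186.
Day-of-year of February 6, 2203: 37.
2201 has 365 days, so 365 − 186 = 179 days remain in 2201.
Full years: 2202: 365. Sum = 365.
Total: 179 + 365 + 37 = 581 days.
581 is a multiple of 7, so the 6th of February, 2203 falls on the same weekday: Sunday.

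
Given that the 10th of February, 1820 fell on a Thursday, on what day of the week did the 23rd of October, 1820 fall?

Monday

February 1820: 29 − 10 = 19 days remain (1820 is a leap year, so February has 29 days).
Then March (31), April (30), May (31), June (30), July (31), August (31), September (30): 31 + 30 + 31 + 30 + 31 + 31 + 30 = 214 days.
October 1–23, 1820: 23 days.
Total: 19 + 214 + 23 = 256 days.
256 mod 7 = 4, so 4 days after Thursday is Monday.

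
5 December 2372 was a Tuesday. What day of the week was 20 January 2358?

Monday

Count forward from the earlier date (January 20, 2358) to the later (December 5, 2372):
From January 20, 2358 to January 20, 2372: 14 years, of which 3 contain a Feb 29 — 11×365 + 3×366 = 5113 days.
January 2372: 31 − 20 = 11 days remain.
Then 10 full months totalling 304 days.
December 1–5, 2372: 5 days.
Residual: 320 days.
Total: 5433 days.
5433 mod 7 = 1, so 1 day before Tuesday is Monday.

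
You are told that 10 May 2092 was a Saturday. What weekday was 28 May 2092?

Wednesday

Within May 2092: 28 − 10 = 18 days.
18 mod 7 = 4, so 4 days after Saturday is Wednesday.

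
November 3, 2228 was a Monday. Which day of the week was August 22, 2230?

Sunday

November 2228: 30 − 3 = 27 days remain.
Then 20 full months totalling 608 days.
August 1–22, 2230: 22 days.
Total: 27 + 608 + 22 = 657 days.
657 mod 7 = 6, so 6 days after Monday is Sunday.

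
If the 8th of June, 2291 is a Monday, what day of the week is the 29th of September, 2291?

June 2291: 30 − 8 = 22 days remain.
Then July (31), August (31): 31 + 31 = 62 days.
September 1–29, 2291: 29 days.
Total: 22 + 62 + 29 = 113 days.
113 mod 7 = 1, so 1 day after Monday is Tuesday.

Tuesday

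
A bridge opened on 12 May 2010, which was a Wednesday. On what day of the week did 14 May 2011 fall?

Saturday

Day-of-year of May 12, 2010: 132.
Day-of-year of May 14, 2011: 134.
2010 has 365 days, so 365 − 132 = 233 days remain in 2010.
Total: 233 + 134 = 367 days.
367 mod 7 = 3, so 3 days after Wednesday is Saturday.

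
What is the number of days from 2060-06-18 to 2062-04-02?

June 18, 2060 → June 18, 2061: 365 days.
June 2061: 30 − 18 = 12 days remain.
Then 9 full months totalling 274 days.
April 1–2, 2062: 2 days.
Residual: 288 days.
Total: 653 days.

653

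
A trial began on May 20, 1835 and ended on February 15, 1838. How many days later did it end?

May 20, 1835 → May 20, 1836: 366 days (1836 is a leap year).
May 20, 1836 → May 20, 1837: 365 days.
May 1837: 31 − 20 = 11 days remain.
Then June (30), July (31), August (31), September (30), October (31), November (30), December (31), January (31): 30 + 31 + 31 + 30 + 31 + 30 + 31 + 31 = 245 days.
February 1–15, 1838: 15 days (1838 is not a leap year).
Residual: 271 days.
Total: 1002 days.

1002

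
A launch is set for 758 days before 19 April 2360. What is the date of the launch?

23 March 2358

Count 758 days before April 19, 2360:
Day-of-year of March 23, 2358: 82.
Day-of-year of April 19, 2360: 110.
2358 has 365 days, so 365 − 82 = 283 days remain in 2358.
Full years: 2359: 365. Sum = 365.
Total: 283 + 365 + 110 = 758 days.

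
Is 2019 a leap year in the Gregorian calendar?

2019 is not a leap year.

No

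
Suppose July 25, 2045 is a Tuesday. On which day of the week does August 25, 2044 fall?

Thursday

Count forward from the earlier date (August 25, 2044) to the later (July 25, 2045):
August 2044: 31 − 25 = 6 days remain.
Then 10 full months totalling 303 days.
July 1–25, 2045: 25 days.
Total: 6 + 303 + 25 = 334 days.
334 mod 7 = 5, so 5 days before Tuesday is Thursday.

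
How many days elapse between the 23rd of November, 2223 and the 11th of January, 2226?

780

November 23, 2223 → November 23, 2224: 366 days (2224 is a leap year).
November 23, 2224 → November 23, 2225: 365 days.
November 2225: 30 − 23 = 7 days remain.
Then December (31): 31 days.
January 1–11, 2226: 11 days.
Residual: 49 days.
Total: 780 days.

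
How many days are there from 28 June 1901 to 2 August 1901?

June 1901: 30 − 28 = 2 days remain.
Then July (31): 31 days.
August 1–2, 1901: 2 days.
Total: 2 + 31 + 2 = 35 days.

35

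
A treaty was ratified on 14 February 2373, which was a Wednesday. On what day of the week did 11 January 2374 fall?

February 2373: 28 − 14 = 14 days remain (2373 is not a leap year, so February has 28 days).
Then 10 full months totalling 306 days.
January 1–11, 2374: 11 days.
Residual: 331 days.
Total: 331 days.
331 mod 7 = 2, so 2 days after Wednesday is Friday.

Friday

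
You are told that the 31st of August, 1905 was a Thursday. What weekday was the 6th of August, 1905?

Count forward from the earlier date (August 6, 1905) to the later (August 31, 1905):
Within August 1905: 31 − 6 = 25 days.
25 mod 7 = 4, so 4 days before Thursday is Sunday.

Sunday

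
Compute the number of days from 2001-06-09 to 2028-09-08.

9953

From June 9, 2001 to June 9, 2028: 27 years, of which 7 contain a Feb 29 — 20×365 + 7×366 = 9862 days.
June 2028: 30 − 9 = 21 days remain.
Then July (31), August (31): 31 + 31 = 62 days.
September 1–8, 2028: 8 days.
Residual: 91 days.
Total: 9953 days.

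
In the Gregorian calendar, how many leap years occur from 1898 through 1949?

12

Years divisible by 4: 1900, 1904, …, 1948 — 13 in all.
Of these, 1900 is divisible by 100 but not 400, so not leap.
Leap years: 13 − 1 = 12.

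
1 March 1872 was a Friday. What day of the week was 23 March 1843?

Thursday

Count forward from the earlier date (March 23, 1843) to the later (March 1, 1872):
From March 23, 1843 to March 23, 1871: 28 years, of which 7 contain a Feb 29 — 21×365 + 7×366 = 10227 days.
March 1871: 31 − 23 = 8 days remain.
Then 11 full months totalling 335 days.
March 1, 1872: 1 day.
Residual: 344 days.
Total: 10571 days.
10571 mod 7 = 1, so 1 day before Friday is Thursday.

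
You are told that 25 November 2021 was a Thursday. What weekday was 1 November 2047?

From November 25, 2021 to November 25, 2046: 25 years, of which 6 contain a Feb 29 — 19×365 + 6×366 = 9131 days.
November 2046: 30 − 25 = 5 days remain.
Then 11 full months totalling 335 days.
November 1, 2047: 1 day.
Residual: 341 days.
Total: 9472 days.
9472 mod 7 = 1, so 1 day after Thursday is Friday.

Friday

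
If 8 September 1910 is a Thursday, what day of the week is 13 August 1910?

Saturday

Count forward from the earlier date (August 13, 1910) to the later (September 8, 1910):
August 1910: 31 − 13 = 18 days remain.
September 1–8, 1910: 8 days.
Total: 18 + 8 = 26 days.
26 mod 7 = 5, so 5 days before Thursday is Saturday.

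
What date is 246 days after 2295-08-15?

2296-04-17

Count 246 days after August 15, 2295:
August 2295: 31 − 15 = 16 days remain.
Then September (30), October (31), November (30), December (31), January (31), February 2296 (29), March (31): 30 + 31 + 30 + 31 + 31 + 29 + 31 = 213 days.
April 1–17, 2296: 17 days.
Total: 16 + 213 + 17 = 246 days.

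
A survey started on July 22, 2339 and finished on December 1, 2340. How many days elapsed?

July 2339: 31 − 22 = 9 days remain.
Then 16 full months totalling 488 days.
December 1, 2340: 1 day.
Total: 9 + 488 + 1 = 498 days.

498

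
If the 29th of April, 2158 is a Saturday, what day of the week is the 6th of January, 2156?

Tuesday

Count forward from the earlier date (January 6, 2156) to the later (April 29, 2158):
January 6, 2156 → January 6, 2157: 366 days (2156 is a leap year).
January 6, 2157 → January 6, 2158: 365 days.
January 2158: 31 − 6 = 25 days remain.
Then February 2158 (28), March (31): 28 + 31 = 59 days.
April 1–29, 2158: 29 days.
Residual: 113 days.
Total: 844 days.
844 mod 7 = 4, so 4 days before Saturday is Tuesday.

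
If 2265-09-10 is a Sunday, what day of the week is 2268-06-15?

September 10, 2265 → September 10, 2266: 365 days.
September 10, 2266 → September 10, 2267: 365 days.
September 2267: 30 − 10 = 20 days remain.
Then October (31), November (30), December (31), January (31), February 2268 (29), March (31), April (30), May (31): 31 + 30 + 31 + 31 + 29 + 31 + 30 + 31 = 244 days.
June 1–15, 2268: 15 days.
Residual: 279 days.
Total: 1009 days.
1009 mod 7 = 1, so 1 day after Sunday is Monday.

Monday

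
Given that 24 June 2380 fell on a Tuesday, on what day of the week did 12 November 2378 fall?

Sunday

Count forward from the earlier date (November 12, 2378) to the later (June 24, 2380):
Day-of-year of November 12, 2378: 316.
Day-of-year of June 24, 2380: 176.
2378 has 365 days, so 365 − 316 = 49 days remain in 2378.
Full years: 2379: 365. Sum = 365.
Total: 49 + 365 + 176 = 590 days.
590 mod 7 = 2, so 2 days before Tuesday is Sunday.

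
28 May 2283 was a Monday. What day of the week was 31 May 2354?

Day-of-year of May 28, 2283: 148.
Day-of-year of May 31, 2354: 151.
2283 has 365 days, so 365 − 148 = 217 days remain in 2283.
Full years 2284–2353: 53 common + 17 leap = 53×365 + 17×366 = 25567 days.
Total: 217 + 25567 + 151 = 25935 days.
25935 is a multiple of 7, so 31 May 2354 falls on the same weekday: Monday.

Monday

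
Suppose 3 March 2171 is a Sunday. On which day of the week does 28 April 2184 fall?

Wednesday

Day-of-year of March 3, 2171: 62.
Day-of-year of April 28, 2184: 119.
2171 has 365 days, so 365 − 62 = 303 days remain in 2171.
Full years 2172–2183: 9 common + 3 leap = 9×365 + 3×366 = 4383 days.
Total: 303 + 4383 + 119 = 4805 days.
4805 mod 7 = 3, so 3 days after Sunday is Wednesday.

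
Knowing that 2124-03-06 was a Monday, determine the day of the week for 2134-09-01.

Wednesday

From March 6, 2124 to March 6, 2134: 10 years, of which 2 contain a Feb 29 — 8×365 + 2×366 = 3652 days.
March 2134: 31 − 6 = 25 days remain.
Then April (30), May (31), June (30), July (31), August (31): 30 + 31 + 30 + 31 + 31 = 153 days.
September 1, 2134: 1 day.
Residual: 179 days.
Total: 3831 days.
3831 mod 7 = 2, so 2 days after Monday is Wednesday.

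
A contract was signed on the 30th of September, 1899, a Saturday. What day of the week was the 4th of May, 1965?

From September 30, 1899 to September 30, 1964: 65 years, of which 16 contain a Feb 29 — 49×365 + 16×366 = 23741 days.
(1900 is not a leap year (divisible by 100 but not 400).)
September 1964: 30 − 30 = 0 days remain.
Then October (31), November (30), December (31), January (31), February 1965 (28), March (31), April (30): 31 + 30 + 31 + 31 + 28 + 31 + 30 = 212 days.
May 1–4, 1965: 4 days.
Residual: 216 days.
Total: 23957 days.
23957 mod 7 = 3, so 3 days after Saturday is Tuesday.

Tuesday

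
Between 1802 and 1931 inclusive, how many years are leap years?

31

Years divisible by 4: 1804, 1808, …, 1928 — 32 in all.
Of these, 1900 is divisible by 100 but not 400, so not leap.
Leap years: 32 − 1 = 31.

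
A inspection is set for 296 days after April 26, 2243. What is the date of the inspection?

February 16, 2244

Count 296 days after April 26, 2243:
April 2243: 30 − 26 = 4 days remain.
Then 9 full months totalling 276 days.
February 1–16, 2244: 16 days (2244 is a leap year).
Total: 4 + 276 + 16 = 296 days.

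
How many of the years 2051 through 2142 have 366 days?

22

Years divisible by 4: 2052, 2056, …, 2140 — 23 in all.
Of these, 2100 is divisible by 100 but not 400, so not leap.
Leap years: 23 − 1 = 22.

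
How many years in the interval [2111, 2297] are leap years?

46

Years divisible by 4: 2112, 2116, …, 2296 — 47 in all.
Of these, 2200 is divisible by 100 but not 400, so not leap.
Leap years: 47 − 1 = 46.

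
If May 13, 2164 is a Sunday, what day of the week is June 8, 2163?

Wednesday

Count forward from the earlier date (June 8, 2163) to the later (May 13, 2164):
Day-of-year of June 8, 2163: 159.
Day-of-year of May 13, 2164: 134.
2163 has 365 days, so 365 − 159 = 206 days remain in 2163.
Total: 206 + 134 = 340 days.
340 mod 7 = 4, so 4 days before Sunday is Wednesday.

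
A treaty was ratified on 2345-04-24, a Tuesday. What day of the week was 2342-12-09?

Count forward from the earlier date (December 9, 2342) to the later (April 24, 2345):
Day-of-year of December 9, 2342: 343.
Day-of-year of April 24, 2345: 114.
2342 has 365 days, so 365 − 343 = 22 days remain in 2342.
Full years: 2343: 365; 2344: 366. Sum = 731.
Total: 22 + 731 + 114 = 867 days.
867 mod 7 = 6, so 6 days before Tuesday is Wednesday.

Wednesday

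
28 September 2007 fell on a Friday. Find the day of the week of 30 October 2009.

September 2007: 30 − 28 = 2 days remain.
Then 24 full months totalling 731 days.
October 1–30, 2009: 30 days.
Total: 2 + 731 + 30 = 763 days.
763 is a multiple of 7, so 30 October 2009 falls on the same weekday: Friday.

Friday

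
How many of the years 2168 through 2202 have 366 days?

Years divisible by 4 in [2168, 2202]: 2168, 2172, 2176, 2180, 2184, 2188, 2192, 2196, 2200.
Of these, 2200 is divisible by 100 but not 400, so not leap.
Leap years: 9 − 1 = 8.

8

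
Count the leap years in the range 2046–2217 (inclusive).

Years divisible by 4: 2048, 2052, …, 2216 — 43 in all.
Of these, 2100, 2200 are divisible by 100 but not 400, so not leap.
Leap years: 43 − 2 = 41.

41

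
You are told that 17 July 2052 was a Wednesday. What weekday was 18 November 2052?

Monday

July 2052: 31 − 17 = 14 days remain.
Then August (31), September (30), October (31): 31 + 30 + 31 = 92 days.
November 1–18, 2052: 18 days.
Total: 14 + 92 + 18 = 124 days.
124 mod 7 = 5, so 5 days after Wednesday is Monday.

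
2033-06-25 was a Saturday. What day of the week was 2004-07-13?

Tuesday

Count forward from the earlier date (July 13, 2004) to the later (June 25, 2033):
From July 13, 2004 to July 13, 2032: 28 years, of which 7 contain a Feb 29 — 21×365 + 7×366 = 10227 days.
July 2032: 31 − 13 = 18 days remain.
Then 10 full months totalling 304 days.
June 1–25, 2033: 25 days.
Residual: 347 days.
Total: 10574 days.
10574 mod 7 = 4, so 4 days before Saturday is Tuesday.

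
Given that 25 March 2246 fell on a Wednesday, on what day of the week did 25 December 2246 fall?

Friday

March 2246: 31 − 25 = 6 days remain.
Then April (30), May (31), June (30), July (31), August (31), September (30), October (31), November (30): 30 + 31 + 30 + 31 + 31 + 30 + 31 + 30 = 244 days.
December 1–25, 2246: 25 days.
Total: 6 + 244 + 25 = 275 days.
275 mod 7 = 2, so 2 days after Wednesday is Friday.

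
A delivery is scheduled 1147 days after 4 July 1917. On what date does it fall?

24 August 1920

Count 1147 days after July 4, 1917:
July 4, 1917 → July 4, 1918: 365 days.
July 4, 1918 → July 4, 1919: 365 days.
July 4, 1919 → July 4, 1920: 366 days (1920 is a leap year).
July 1920: 31 − 4 = 27 days remain.
August 1–24, 1920: 24 days.
Residual: 51 days.
Total: 1147 days.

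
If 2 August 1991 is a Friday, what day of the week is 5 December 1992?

Saturday

Day-of-year of August 2, 1991: 214.
Day-of-year of December 5, 1992: 340.
1991 has 365 days, so 365 − 214 = 151 days remain in 1991.
Total: 151 + 340 = 491 days.
491 mod 7 = 1, so 1 day after Friday is Saturday.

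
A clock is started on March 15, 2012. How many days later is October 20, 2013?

584

March 2012: 31 − 15 = 16 days remain.
Then 18 full months totalling 548 days.
October 1–20, 2013: 20 days.
Total: 16 + 548 + 20 = 584 days.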